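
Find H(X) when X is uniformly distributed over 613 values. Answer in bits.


H = log2(n) = log2(613) = 9.2597

9.2597 bits


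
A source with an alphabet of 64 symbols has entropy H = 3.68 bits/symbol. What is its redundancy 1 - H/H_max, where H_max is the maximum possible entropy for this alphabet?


H_max = log2(K) = log2(64) = 6.0 bits/symbol. Redundancy = 1 - H/H_max = 1 - 3.68/6.0 = 1 - 0.6133 = 0.3867

0.3867


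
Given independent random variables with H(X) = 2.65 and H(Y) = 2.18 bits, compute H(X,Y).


For independent variables, H(X,Y) = H(X) + H(Y) = 2.65 + 2.18 = 4.83

4.83 bits


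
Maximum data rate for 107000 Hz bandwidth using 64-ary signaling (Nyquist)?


Rate = 2 * B * log2(M) = 2 * 107000 * 6.0 = 1284000.0

1284000.0 bps


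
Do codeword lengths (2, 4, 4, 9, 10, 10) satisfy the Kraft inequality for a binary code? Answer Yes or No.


Kraft sum = sum(2^(-l_i)) = 0.3789, need <= 1. Result: satisfied (a binary prefix-free code with these lengths exists)

Yes


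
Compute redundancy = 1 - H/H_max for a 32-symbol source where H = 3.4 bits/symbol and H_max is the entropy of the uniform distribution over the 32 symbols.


H_max = log2(K) = log2(32) = 5.0 bits/symbol. Redundancy = 1 - H/H_max = 1 - 3.4/5.0 = 1 - 0.68 = 0.32

0.32


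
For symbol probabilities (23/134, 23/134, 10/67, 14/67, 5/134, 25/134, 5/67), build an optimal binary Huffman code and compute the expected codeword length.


Huffman construction (repeatedly merge the two least-probable nodes; each merge adds 1 bit to every symbol beneath it): 5/134 + 5/67 = 15/134; 15/134 + 10/67 = 35/134; 23/134 + 23/134 = 23/67; 25/134 + 14/67 = 53/134; 35/134 + 23/67 = 81/134; 53/134 + 81/134 = 1. Resulting codeword lengths (in the order the probabilities were given): (3, 3, 3, 2, 4, 2, 4). L_avg = sum(p_i * l_i) = 23/134*3 + 23/134*3 + 10/67*3 + 14/67*2 + 5/134*4 + 25/134*2 + 5/67*4 = 182/67 = 2.7164

2.7164 bits


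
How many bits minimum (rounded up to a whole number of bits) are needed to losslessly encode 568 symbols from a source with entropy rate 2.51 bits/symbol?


Minimum bits >= n * H = 568 * 2.51 = 1425.68, rounded up to a whole number of bits = 1426

1426 bits


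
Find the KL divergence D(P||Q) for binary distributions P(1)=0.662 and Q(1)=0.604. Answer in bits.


KL = p*log2(p/q) + (1-p)*log2((1-p)/(1-q)) = 0.662*log2(0.662/0.604) + 0.338*log2(0.338/0.396) = 0.0103

0.0103 bits


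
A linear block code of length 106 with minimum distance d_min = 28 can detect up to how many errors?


Detection capability = d_min - 1 = 28 - 1 = 27

27 errors


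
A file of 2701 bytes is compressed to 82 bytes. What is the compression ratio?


Ratio = original / compressed = 2701 / 82 = 32.939

32.939


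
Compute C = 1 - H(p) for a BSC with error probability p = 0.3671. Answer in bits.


H(p) = -p*log2(p) - (1-p)*log2(1-p) = -0.3671*log2(0.3671) - 0.6329*log2(0.6329) = 0.530737 + 0.417683 = 0.9484. C = 1 - H(p) = 1 - 0.9484 = 0.0516

0.0516 bits


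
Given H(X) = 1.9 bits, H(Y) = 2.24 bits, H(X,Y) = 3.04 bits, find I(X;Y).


I(X;Y) = H(X) + H(Y) - H(X,Y) = 1.9 + 2.24 - 3.04 = 1.1

1.1 bits


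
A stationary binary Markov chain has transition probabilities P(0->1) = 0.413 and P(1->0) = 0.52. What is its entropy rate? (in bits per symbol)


Stationary distribution: pi_0 = p10/(p01+p10) = 0.5573, pi_1 = 0.4427. Entropy rate H' = pi_0*H(p01) + pi_1*H(p10) = 0.5573*0.978 + 0.4427*0.9988 = 0.9873

0.9873 bits/symbol


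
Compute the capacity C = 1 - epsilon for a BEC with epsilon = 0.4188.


C = 1 - epsilon = 1 - 0.4188 = 0.5812

0.5812 bits


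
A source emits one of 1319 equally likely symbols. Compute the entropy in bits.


H = log2(n) = log2(1319) = 10.3652

10.3652 bits


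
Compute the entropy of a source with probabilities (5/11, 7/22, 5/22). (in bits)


H = -sum(p_i * log2(p_i)). Terms: -(5/11)*log2(5/11) = 0.517047; -(7/22)*log2(7/22) = 0.525661; -(5/22)*log2(5/22) = 0.485796. H = 0.517047 + 0.525661 + 0.485796 = 1.5285

1.5285 bits


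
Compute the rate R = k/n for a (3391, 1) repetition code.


Rate = k/n = 1/3391

1/3391


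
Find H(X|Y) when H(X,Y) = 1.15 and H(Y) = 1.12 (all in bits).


H(X|Y) = H(X,Y) - H(Y) = 1.15 - 1.12 = 0.03

0.03 bits


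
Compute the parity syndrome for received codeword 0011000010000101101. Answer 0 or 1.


Syndrome = XOR of all bits = 0 XOR 0 XOR 1 XOR 1 XOR 0 XOR 0 XOR 0 XOR 0 XOR 1 XOR 0 XOR 0 XOR 0 XOR 0 XOR 1 XOR 0 XOR 1 XOR 1 XOR 0 XOR 1 = 1

1


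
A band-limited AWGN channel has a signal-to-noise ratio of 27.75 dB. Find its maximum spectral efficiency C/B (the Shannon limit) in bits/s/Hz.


SNR_linear = 10^(27.75/10) = 595.6621; C/B = log2(1 + SNR_linear) = log2(1 + 595.6621) = 9.2208

9.2208 bits/s/Hz


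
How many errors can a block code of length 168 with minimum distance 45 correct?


Correction capability = floor((d-1)/2) = floor((45-1)/2) = 22

22 errors


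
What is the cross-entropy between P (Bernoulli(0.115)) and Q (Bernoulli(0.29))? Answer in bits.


H(P,Q) = -p*log2(q) - (1-p)*log2(1-q). -0.115*log2(0.29) = 0.205376; -0.885*log2(0.71) = 0.437287. H(P,Q) = 0.205376 + 0.437287 = 0.6427

0.6427 bits


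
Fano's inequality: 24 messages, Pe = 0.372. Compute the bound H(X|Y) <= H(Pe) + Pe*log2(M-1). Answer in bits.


H(Pe) = -Pe*log2(Pe) - (1-Pe)*log2(1-Pe) = -0.372*log2(0.372) - 0.628*log2(0.628) = 0.530705 + 0.421491 = 0.9522. Pe*log2(M-1) = 0.372*log2(23) = 1.682765. Bound = H(Pe) + Pe*log2(M-1) = 0.530705 + 0.421491 + 1.682765 = 2.635

2.635 bits


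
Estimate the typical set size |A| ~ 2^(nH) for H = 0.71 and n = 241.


log2|A_typical| = nH = 241 * 0.71 = 171.11, so |A_typical| ~ 2^171.11 = 3.230e+51

3.230e+51


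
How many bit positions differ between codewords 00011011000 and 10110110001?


Count differing positions: ^ . ^ . ^ ^ . ^ . . ^ = 6 differences

6


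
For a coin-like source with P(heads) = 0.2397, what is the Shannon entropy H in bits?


H = -p*log2(p) - (1-p)*log2(1-p). -0.2397*log2(0.2397) = 0.493949; -0.7603*log2(0.7603) = 0.300592. H = 0.493949 + 0.300592 = 0.7945

0.7945 bits


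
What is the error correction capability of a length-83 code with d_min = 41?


Correction capability = floor((d-1)/2) = floor((41-1)/2) = 20

20 errors


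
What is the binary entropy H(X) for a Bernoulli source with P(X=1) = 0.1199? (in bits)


H = -p*log2(p) - (1-p)*log2(1-p). -0.1199*log2(0.1199) = 0.366906; -0.8801*log2(0.8801) = 0.162168. H = 0.366906 + 0.162168 = 0.5291

0.5291 bits


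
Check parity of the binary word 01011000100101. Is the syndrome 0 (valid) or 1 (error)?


Syndrome = XOR of all bits = 0 XOR 1 XOR 0 XOR 1 XOR 1 XOR 0 XOR 0 XOR 0 XOR 1 XOR 0 XOR 0 XOR 1 XOR 0 XOR 1 = 0

0


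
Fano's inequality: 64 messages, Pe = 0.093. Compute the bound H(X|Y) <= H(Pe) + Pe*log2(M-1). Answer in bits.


H(Pe) = -Pe*log2(Pe) - (1-Pe)*log2(1-Pe) = -0.093*log2(0.093) - 0.907*log2(0.907) = 0.318676 + 0.127729 = 0.4464. Pe*log2(M-1) = 0.093*log2(63) = 0.555887. Bound = H(Pe) + Pe*log2(M-1) = 0.318676 + 0.127729 + 0.555887 = 1.0023

1.0023 bits


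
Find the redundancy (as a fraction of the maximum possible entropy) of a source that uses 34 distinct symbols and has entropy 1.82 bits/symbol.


H_max = log2(K) = log2(34) = 5.0875 bits/symbol. Redundancy = 1 - H/H_max = 1 - 1.82/5.0875 = 1 - 0.3577 = 0.6423

0.6423


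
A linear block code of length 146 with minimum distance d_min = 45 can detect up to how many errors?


Detection capability = d_min - 1 = 45 - 1 = 44

44 errors


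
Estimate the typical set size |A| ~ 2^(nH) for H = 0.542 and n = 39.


log2|A_typical| = nH = 39 * 0.542 = 21.138, so |A_typical| ~ 2^21.138 = 2.308e+06

2.308e+06


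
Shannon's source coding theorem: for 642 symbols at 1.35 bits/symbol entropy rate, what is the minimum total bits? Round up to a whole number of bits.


Minimum bits >= n * H = 642 * 1.35 = 866.7, rounded up to a whole number of bits = 867

867 bits


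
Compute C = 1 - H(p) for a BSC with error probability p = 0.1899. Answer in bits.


H(p) = -p*log2(p) - (1-p)*log2(1-p) = -0.1899*log2(0.1899) - 0.8101*log2(0.8101) = 0.455131 + 0.246131 = 0.7013. C = 1 - H(p) = 1 - 0.7013 = 0.2987

0.2987 bits


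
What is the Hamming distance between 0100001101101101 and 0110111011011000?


Count differing positions: . . ^ . ^ ^ . ^ ^ . ^ ^ . ^ . ^ = 9 differences

9


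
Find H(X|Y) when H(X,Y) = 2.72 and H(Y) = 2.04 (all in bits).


H(X|Y) = H(X,Y) - H(Y) = 2.72 - 2.04 = 0.68

0.68 bits


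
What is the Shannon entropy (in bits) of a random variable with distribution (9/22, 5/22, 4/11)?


H = -sum(p_i * log2(p_i)). Terms: -(9/22)*log2(9/22) = 0.527525; -(5/22)*log2(5/22) = 0.485796; -(4/11)*log2(4/11) = 0.530702. H = 0.527525 + 0.485796 + 0.530702 = 1.544

1.544 bits


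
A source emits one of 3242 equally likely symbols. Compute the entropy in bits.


H = log2(n) = log2(3242) = 11.6627

11.6627 bits


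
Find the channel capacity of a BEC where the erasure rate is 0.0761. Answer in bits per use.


C = 1 - epsilon = 1 - 0.0761 = 0.9239

0.9239 bits


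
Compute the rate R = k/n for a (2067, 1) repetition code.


Rate = k/n = 1/2067

1/2067


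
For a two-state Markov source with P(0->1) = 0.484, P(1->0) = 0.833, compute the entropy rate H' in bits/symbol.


Stationary distribution: pi_0 = p10/(p01+p10) = 0.6325, pi_1 = 0.3675. Entropy rate H' = pi_0*H(p01) + pi_1*H(p10) = 0.6325*0.9993 + 0.3675*0.6508 = 0.8712

0.8712 bits/symbol


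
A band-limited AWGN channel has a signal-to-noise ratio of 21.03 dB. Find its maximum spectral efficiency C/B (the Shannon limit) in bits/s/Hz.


SNR_linear = 10^(21.03/10) = 126.7652; C/B = log2(1 + SNR_linear) = log2(1 + 126.7652) = 6.9974

6.9974 bits/s/Hz


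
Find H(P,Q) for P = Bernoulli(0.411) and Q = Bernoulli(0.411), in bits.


H(P,Q) = -p*log2(q) - (1-p)*log2(1-q). -0.411*log2(0.411) = 0.527227; -0.589*log2(0.589) = 0.449796. H(P,Q) = 0.527227 + 0.449796 = 0.977

0.977 bits


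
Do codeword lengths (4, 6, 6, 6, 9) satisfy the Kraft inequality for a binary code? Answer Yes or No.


Kraft sum = sum(2^(-l_i)) = 0.1113, need <= 1. Result: satisfied (a binary prefix-free code with these lengths exists)

Yes


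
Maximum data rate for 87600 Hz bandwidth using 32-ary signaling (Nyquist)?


Rate = 2 * B * log2(M) = 2 * 87600 * 5.0 = 876000.0

876000.0 bps


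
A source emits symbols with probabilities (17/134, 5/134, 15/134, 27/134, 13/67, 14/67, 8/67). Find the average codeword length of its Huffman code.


Huffman construction (repeatedly merge the two least-probable nodes; each merge adds 1 bit to every symbol beneath it): 5/134 + 15/134 = 10/67; 8/67 + 17/134 = 33/134; 10/67 + 13/67 = 23/67; 27/134 + 14/67 = 55/134; 33/134 + 23/67 = 79/134; 55/134 + 79/134 = 1. Resulting codeword lengths (in the order the probabilities were given): (3, 4, 4, 2, 3, 2, 3). L_avg = sum(p_i * l_i) = 17/134*3 + 5/134*4 + 15/134*4 + 27/134*2 + 13/67*3 + 14/67*2 + 8/67*3 = 367/134 = 2.7388

2.7388 bits


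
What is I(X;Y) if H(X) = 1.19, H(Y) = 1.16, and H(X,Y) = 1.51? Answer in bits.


I(X;Y) = H(X) + H(Y) - H(X,Y) = 1.19 + 1.16 - 1.51 = 0.84

0.84 bits


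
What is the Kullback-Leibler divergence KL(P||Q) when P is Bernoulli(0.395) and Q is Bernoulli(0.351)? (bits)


KL = p*log2(p/q) + (1-p)*log2((1-p)/(1-q)) = 0.395*log2(0.395/0.351) + 0.605*log2(0.605/0.649) = 0.006

0.006 bits


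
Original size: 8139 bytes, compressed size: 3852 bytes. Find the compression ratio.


Ratio = original / compressed = 8139 / 3852 = 2.1129

2.1129


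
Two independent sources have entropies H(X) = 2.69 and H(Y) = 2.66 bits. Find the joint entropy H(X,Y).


For independent variables, H(X,Y) = H(X) + H(Y) = 2.69 + 2.66 = 5.35

5.35 bits


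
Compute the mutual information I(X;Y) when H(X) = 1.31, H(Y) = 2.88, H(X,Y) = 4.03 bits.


I(X;Y) = H(X) + H(Y) - H(X,Y) = 1.31 + 2.88 - 4.03 = 0.16

0.16 bits


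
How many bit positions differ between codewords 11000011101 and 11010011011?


Count differing positions: . . . ^ . . . . ^ ^ . = 3 differences

3


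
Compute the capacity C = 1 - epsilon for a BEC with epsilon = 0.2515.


C = 1 - epsilon = 1 - 0.2515 = 0.7485

0.7485 bits


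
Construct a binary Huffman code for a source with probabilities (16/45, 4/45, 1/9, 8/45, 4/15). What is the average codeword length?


Huffman construction (repeatedly merge the two least-probable nodes; each merge adds 1 bit to every symbol beneath it): 4/45 + 1/9 = 1/5; 8/45 + 1/5 = 17/45; 4/15 + 16/45 = 28/45; 17/45 + 28/45 = 1. Resulting codeword lengths (in the order the probabilities were given): (2, 3, 3, 2, 2). L_avg = sum(p_i * l_i) = 16/45*2 + 4/45*3 + 1/9*3 + 8/45*2 + 4/15*2 = 11/5 = 2.2

2.2 bits


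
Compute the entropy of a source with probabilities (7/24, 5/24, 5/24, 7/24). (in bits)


H = -sum(p_i * log2(p_i)). Terms: -(7/24)*log2(7/24) = 0.518469; -(5/24)*log2(5/24) = 0.471466; -(5/24)*log2(5/24) = 0.471466; -(7/24)*log2(7/24) = 0.518469. H = 0.518469 + 0.471466 + 0.471466 + 0.518469 = 1.9799

1.9799 bits


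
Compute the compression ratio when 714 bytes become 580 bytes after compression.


Ratio = original / compressed = 714 / 580 = 1.231

1.231


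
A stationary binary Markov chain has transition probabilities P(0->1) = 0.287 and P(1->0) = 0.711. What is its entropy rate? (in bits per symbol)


Stationary distribution: pi_0 = p10/(p01+p10) = 0.7124, pi_1 = 0.2876. Entropy rate H' = pi_0*H(p01) + pi_1*H(p10) = 0.7124*0.8648 + 0.2876*0.8674 = 0.8656

0.8656 bits/symbol


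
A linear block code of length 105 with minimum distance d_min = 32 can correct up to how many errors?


Correction capability = floor((d-1)/2) = floor((32-1)/2) = 15

15 errors


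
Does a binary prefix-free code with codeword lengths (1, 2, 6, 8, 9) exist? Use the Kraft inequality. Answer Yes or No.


Kraft sum = sum(2^(-l_i)) = 0.7715, need <= 1. Result: satisfied (a binary prefix-free code with these lengths exists)

Yes


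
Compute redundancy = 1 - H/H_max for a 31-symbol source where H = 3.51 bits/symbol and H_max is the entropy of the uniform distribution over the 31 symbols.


H_max = log2(K) = log2(31) = 4.9542 bits/symbol. Redundancy = 1 - H/H_max = 1 - 3.51/4.9542 = 1 - 0.7085 = 0.2915

0.2915


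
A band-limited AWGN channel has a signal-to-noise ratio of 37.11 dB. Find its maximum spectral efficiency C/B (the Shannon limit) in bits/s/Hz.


SNR_linear = 10^(37.11/10) = 5140.4365; C/B = log2(1 + SNR_linear) = log2(1 + 5140.4365) = 12.328

12.328 bits/s/Hz


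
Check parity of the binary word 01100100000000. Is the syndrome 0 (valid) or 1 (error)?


Syndrome = XOR of all bits = 0 XOR 1 XOR 1 XOR 0 XOR 0 XOR 1 XOR 0 XOR 0 XOR 0 XOR 0 XOR 0 XOR 0 XOR 0 XOR 0 = 1

1


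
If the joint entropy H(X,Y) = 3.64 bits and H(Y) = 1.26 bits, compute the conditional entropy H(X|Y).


H(X|Y) = H(X,Y) - H(Y) = 3.64 - 1.26 = 2.38

2.38 bits


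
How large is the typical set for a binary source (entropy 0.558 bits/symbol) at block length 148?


log2|A_typical| = nH = 148 * 0.558 = 82.584, so |A_typical| ~ 2^82.584 = 7.249e+24

7.249e+24


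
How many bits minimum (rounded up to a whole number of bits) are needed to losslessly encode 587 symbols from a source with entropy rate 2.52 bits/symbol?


Minimum bits >= n * H = 587 * 2.52 = 1479.24, rounded up to a whole number of bits = 1480

1480 bits


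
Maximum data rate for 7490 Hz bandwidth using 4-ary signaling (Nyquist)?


Rate = 2 * B * log2(M) = 2 * 7490 * 2.0 = 29960.0

29960.0 bps


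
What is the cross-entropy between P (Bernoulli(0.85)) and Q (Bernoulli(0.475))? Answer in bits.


H(P,Q) = -p*log2(q) - (1-p)*log2(1-q). -0.85*log2(0.475) = 0.912900; -0.15*log2(0.525) = 0.139442. H(P,Q) = 0.912900 + 0.139442 = 1.0523

1.0523 bits


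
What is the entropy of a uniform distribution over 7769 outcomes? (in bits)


H = log2(n) = log2(7769) = 12.9235

12.9235 bits


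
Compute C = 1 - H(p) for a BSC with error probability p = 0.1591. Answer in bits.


H(p) = -p*log2(p) - (1-p)*log2(1-p) = -0.1591*log2(0.1591) - 0.8409*log2(0.8409) = 0.421932 + 0.210220 = 0.6322. C = 1 - H(p) = 1 - 0.6322 = 0.3678

0.3678 bits


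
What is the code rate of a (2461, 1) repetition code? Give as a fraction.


Rate = k/n = 1/2461

1/2461


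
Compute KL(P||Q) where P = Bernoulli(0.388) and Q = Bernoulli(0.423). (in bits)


KL = p*log2(p/q) + (1-p)*log2((1-p)/(1-q)) = 0.388*log2(0.388/0.423) + 0.612*log2(0.612/0.577) = 0.0037

0.0037 bits


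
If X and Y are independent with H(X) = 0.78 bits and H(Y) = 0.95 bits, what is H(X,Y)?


For independent variables, H(X,Y) = H(X) + H(Y) = 0.78 + 0.95 = 1.73

1.73 bits


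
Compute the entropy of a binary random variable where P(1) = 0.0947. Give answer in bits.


H = -p*log2(p) - (1-p)*log2(1-p). -0.0947*log2(0.0947) = 0.322027; -0.9053*log2(0.9053) = 0.129940. H = 0.322027 + 0.129940 = 0.452

0.452 bits


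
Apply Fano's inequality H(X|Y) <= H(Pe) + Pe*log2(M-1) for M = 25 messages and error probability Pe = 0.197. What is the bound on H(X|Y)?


H(Pe) = -Pe*log2(Pe) - (1-Pe)*log2(1-Pe) = -0.197*log2(0.197) - 0.803*log2(0.803) = 0.461715 + 0.254172 = 0.7159. Pe*log2(M-1) = 0.197*log2(24) = 0.903238. Bound = H(Pe) + Pe*log2(M-1) = 0.461715 + 0.254172 + 0.903238 = 1.6191

1.6191 bits


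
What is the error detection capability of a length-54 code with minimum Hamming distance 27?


Detection capability = d_min - 1 = 27 - 1 = 26

26 errors


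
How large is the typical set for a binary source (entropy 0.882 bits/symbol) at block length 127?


log2|A_typical| = nH = 127 * 0.882 = 112.014, so |A_typical| ~ 2^112.014 = 5.243e+33

5.243e+33


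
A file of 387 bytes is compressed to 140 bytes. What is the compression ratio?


Ratio = original / compressed = 387 / 140 = 2.7643

2.7643


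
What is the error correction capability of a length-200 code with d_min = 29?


Correction capability = floor((d-1)/2) = floor((29-1)/2) = 14

14 errors


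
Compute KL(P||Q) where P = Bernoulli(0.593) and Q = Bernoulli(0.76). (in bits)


KL = p*log2(p/q) + (1-p)*log2((1-p)/(1-q)) = 0.593*log2(0.593/0.76) + 0.407*log2(0.407/0.24) = 0.0979

0.0979 bits


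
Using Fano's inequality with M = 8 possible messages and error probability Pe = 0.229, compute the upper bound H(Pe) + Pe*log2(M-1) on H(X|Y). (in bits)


H(Pe) = -Pe*log2(Pe) - (1-Pe)*log2(1-Pe) = -0.229*log2(0.229) - 0.771*log2(0.771) = 0.486987 + 0.289277 = 0.7763. Pe*log2(M-1) = 0.229*log2(7) = 0.642884. Bound = H(Pe) + Pe*log2(M-1) = 0.486987 + 0.289277 + 0.642884 = 1.4191

1.4191 bits


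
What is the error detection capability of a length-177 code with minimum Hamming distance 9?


Detection capability = d_min - 1 = 9 - 1 = 8

8 errors


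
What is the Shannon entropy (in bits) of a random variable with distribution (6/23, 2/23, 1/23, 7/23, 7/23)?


H = -sum(p_i * log2(p_i)). Terms: -(6/23)*log2(6/23) = 0.505722; -(2/23)*log2(2/23) = 0.306397; -(1/23)*log2(1/23) = 0.196677; -(7/23)*log2(7/23) = 0.522324; -(7/23)*log2(7/23) = 0.522324. H = 0.505722 + 0.306397 + 0.196677 + 0.522324 + 0.522324 = 2.0534

2.0534 bits


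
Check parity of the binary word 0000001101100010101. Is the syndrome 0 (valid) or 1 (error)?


Syndrome = XOR of all bits = 0 XOR 0 XOR 0 XOR 0 XOR 0 XOR 0 XOR 1 XOR 1 XOR 0 XOR 1 XOR 1 XOR 0 XOR 0 XOR 0 XOR 1 XOR 0 XOR 1 XOR 0 XOR 1 = 1

1


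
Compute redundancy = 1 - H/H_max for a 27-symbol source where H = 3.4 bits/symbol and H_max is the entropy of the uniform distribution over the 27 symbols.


H_max = log2(K) = log2(27) = 4.7549 bits/symbol. Redundancy = 1 - H/H_max = 1 - 3.4/4.7549 = 1 - 0.7151 = 0.2849

0.2849


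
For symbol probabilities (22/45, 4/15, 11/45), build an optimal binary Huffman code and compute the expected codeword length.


Huffman construction (repeatedly merge the two least-probable nodes; each merge adds 1 bit to every symbol beneath it): 11/45 + 4/15 = 23/45; 22/45 + 23/45 = 1. Resulting codeword lengths (in the order the probabilities were given): (1, 2, 2). L_avg = sum(p_i * l_i) = 22/45*1 + 4/15*2 + 11/45*2 = 68/45 = 1.5111

1.5111 bits


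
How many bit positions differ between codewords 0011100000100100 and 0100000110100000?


Count differing positions: . ^ ^ ^ ^ . . ^ ^ . . . . ^ . . = 7 differences

7


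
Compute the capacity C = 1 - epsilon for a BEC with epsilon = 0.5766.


C = 1 - epsilon = 1 - 0.5766 = 0.4234

0.4234 bits


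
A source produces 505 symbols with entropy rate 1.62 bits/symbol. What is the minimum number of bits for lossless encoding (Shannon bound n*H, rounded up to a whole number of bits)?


Minimum bits >= n * H = 505 * 1.62 = 818.1, rounded up to a whole number of bits = 819

819 bits


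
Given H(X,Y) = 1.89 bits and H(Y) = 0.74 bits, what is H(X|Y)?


H(X|Y) = H(X,Y) - H(Y) = 1.89 - 0.74 = 1.15

1.15 bits


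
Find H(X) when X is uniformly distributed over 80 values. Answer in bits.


H = log2(n) = log2(80) = 6.3219

6.3219 bits


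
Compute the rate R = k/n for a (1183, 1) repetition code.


Rate = k/n = 1/1183

1/1183


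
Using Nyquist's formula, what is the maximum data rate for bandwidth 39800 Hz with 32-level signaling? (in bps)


Rate = 2 * B * log2(M) = 2 * 39800 * 5.0 = 398000.0

398000.0 bps


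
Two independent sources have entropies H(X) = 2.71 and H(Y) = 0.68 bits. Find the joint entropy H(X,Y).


For independent variables, H(X,Y) = H(X) + H(Y) = 2.71 + 0.68 = 3.39

3.39 bits


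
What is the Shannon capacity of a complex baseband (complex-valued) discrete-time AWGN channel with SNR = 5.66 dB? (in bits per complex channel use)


SNR_linear = 10^(5.66/10) = 3.6813; C = log2(1 + SNR_linear) = log2(1 + 3.6813) = 2.2269

2.2269 bits/channel use


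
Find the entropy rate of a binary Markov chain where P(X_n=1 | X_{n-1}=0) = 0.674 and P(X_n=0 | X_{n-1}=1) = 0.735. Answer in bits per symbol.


Stationary distribution: pi_0 = p10/(p01+p10) = 0.5216, pi_1 = 0.4784. Entropy rate H' = pi_0*H(p01) + pi_1*H(p10) = 0.5216*0.9108 + 0.4784*0.8342 = 0.8742

0.8742 bits/symbol


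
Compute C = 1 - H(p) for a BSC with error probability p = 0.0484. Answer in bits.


H(p) = -p*log2(p) - (1-p)*log2(1-p) = -0.0484*log2(0.0484) - 0.9516*log2(0.9516) = 0.211452 + 0.068109 = 0.2796. C = 1 - H(p) = 1 - 0.2796 = 0.7204

0.7204 bits


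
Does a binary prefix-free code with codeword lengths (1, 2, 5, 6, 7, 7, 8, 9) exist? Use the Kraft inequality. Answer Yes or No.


Kraft sum = sum(2^(-l_i)) = 0.8184, need <= 1. Result: satisfied (a binary prefix-free code with these lengths exists)

Yes


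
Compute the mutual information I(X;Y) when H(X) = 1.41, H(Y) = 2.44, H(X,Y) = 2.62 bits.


I(X;Y) = H(X) + H(Y) - H(X,Y) = 1.41 + 2.44 - 2.62 = 1.23

1.23 bits


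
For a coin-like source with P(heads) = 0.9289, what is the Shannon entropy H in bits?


H = -p*log2(p) - (1-p)*log2(1-p). -0.9289*log2(0.9289) = 0.098839; -0.0711*log2(0.0711) = 0.271176. H = 0.098839 + 0.271176 = 0.37

0.37 bits


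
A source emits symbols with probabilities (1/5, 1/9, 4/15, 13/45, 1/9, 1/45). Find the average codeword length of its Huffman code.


Huffman construction (repeatedly merge the two least-probable nodes; each merge adds 1 bit to every symbol beneath it): 1/45 + 1/9 = 2/15; 1/9 + 2/15 = 11/45; 1/5 + 11/45 = 4/9; 4/15 + 13/45 = 5/9; 4/9 + 5/9 = 1. Resulting codeword lengths (in the order the probabilities were given): (2, 4, 2, 2, 3, 4). L_avg = sum(p_i * l_i) = 1/5*2 + 1/9*4 + 4/15*2 + 13/45*2 + 1/9*3 + 1/45*4 = 107/45 = 2.3778

2.3778 bits


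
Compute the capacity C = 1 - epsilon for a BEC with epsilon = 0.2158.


C = 1 - epsilon = 1 - 0.2158 = 0.7842

0.7842 bits


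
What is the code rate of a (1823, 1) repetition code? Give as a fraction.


Rate = k/n = 1/1823

1/1823


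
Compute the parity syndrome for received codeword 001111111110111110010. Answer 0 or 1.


Syndrome = XOR of all bits = 0 XOR 0 XOR 1 XOR 1 XOR 1 XOR 1 XOR 1 XOR 1 XOR 1 XOR 1 XOR 1 XOR 0 XOR 1 XOR 1 XOR 1 XOR 1 XOR 1 XOR 0 XOR 0 XOR 1 XOR 0 = 1

1


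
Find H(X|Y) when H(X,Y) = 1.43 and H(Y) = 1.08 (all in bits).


H(X|Y) = H(X,Y) - H(Y) = 1.43 - 1.08 = 0.35

0.35 bits


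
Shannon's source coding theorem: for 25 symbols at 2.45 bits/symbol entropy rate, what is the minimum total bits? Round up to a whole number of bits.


Minimum bits >= n * H = 25 * 2.45 = 61.25, rounded up to a whole number of bits = 62

62 bits


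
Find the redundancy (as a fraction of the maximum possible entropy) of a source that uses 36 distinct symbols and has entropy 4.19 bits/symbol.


H_max = log2(K) = log2(36) = 5.1699 bits/symbol. Redundancy = 1 - H/H_max = 1 - 4.19/5.1699 = 1 - 0.8105 = 0.1895

0.1895


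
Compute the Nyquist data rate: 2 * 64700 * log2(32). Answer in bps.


Rate = 2 * B * log2(M) = 2 * 64700 * 5.0 = 647000.0

647000.0 bps


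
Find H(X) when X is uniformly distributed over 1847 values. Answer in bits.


H = log2(n) = log2(1847) = 10.851

10.851 bits


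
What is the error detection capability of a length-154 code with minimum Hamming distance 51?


Detection capability = d_min - 1 = 51 - 1 = 50

50 errors


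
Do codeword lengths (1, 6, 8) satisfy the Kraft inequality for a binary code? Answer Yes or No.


Kraft sum = sum(2^(-l_i)) = 0.5195, need <= 1. Result: satisfied (a binary prefix-free code with these lengths exists)

Yes


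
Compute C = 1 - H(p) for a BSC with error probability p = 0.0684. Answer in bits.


H(p) = -p*log2(p) - (1-p)*log2(1-p) = -0.0684*log2(0.0684) - 0.9316*log2(0.9316) = 0.264698 + 0.095226 = 0.3599. C = 1 - H(p) = 1 - 0.3599 = 0.6401

0.6401 bits


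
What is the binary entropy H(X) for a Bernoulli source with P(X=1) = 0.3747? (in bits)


H = -p*log2(p) - (1-p)*log2(1-p). -0.3747*log2(0.3747) = 0.530647; -0.6253*log2(0.6253) = 0.423565. H = 0.530647 + 0.423565 = 0.9542

0.9542 bits


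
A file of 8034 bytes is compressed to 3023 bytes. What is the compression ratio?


Ratio = original / compressed = 8034 / 3023 = 2.6576

2.6576


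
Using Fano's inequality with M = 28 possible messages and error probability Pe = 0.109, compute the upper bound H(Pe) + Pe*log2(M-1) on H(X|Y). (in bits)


H(Pe) = -Pe*log2(Pe) - (1-Pe)*log2(1-Pe) = -0.109*log2(0.109) - 0.891*log2(0.891) = 0.348538 + 0.148354 = 0.4969. Pe*log2(M-1) = 0.109*log2(27) = 0.518283. Bound = H(Pe) + Pe*log2(M-1) = 0.348538 + 0.148354 + 0.518283 = 1.0152

1.0152 bits


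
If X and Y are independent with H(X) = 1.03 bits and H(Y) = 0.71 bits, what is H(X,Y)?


For independent variables, H(X,Y) = H(X) + H(Y) = 1.03 + 0.71 = 1.74

1.74 bits


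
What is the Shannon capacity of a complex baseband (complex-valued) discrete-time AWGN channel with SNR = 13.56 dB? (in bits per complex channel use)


SNR_linear = 10^(13.56/10) = 22.6986; C = log2(1 + SNR_linear) = log2(1 + 22.6986) = 4.5667

4.5667 bits/channel use


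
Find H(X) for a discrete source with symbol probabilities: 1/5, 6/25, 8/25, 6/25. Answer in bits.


H = -sum(p_i * log2(p_i)). Terms: -(1/5)*log2(1/5) = 0.464386; -(6/25)*log2(6/25) = 0.494134; -(8/25)*log2(8/25) = 0.526034; -(6/25)*log2(6/25) = 0.494134. H = 0.464386 + 0.494134 + 0.526034 + 0.494134 = 1.9787

1.9787 bits


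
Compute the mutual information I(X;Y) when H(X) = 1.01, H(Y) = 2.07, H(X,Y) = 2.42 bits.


I(X;Y) = H(X) + H(Y) - H(X,Y) = 1.01 + 2.07 - 2.42 = 0.66

0.66 bits


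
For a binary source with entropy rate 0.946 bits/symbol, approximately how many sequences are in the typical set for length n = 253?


log2|A_typical| = nH = 253 * 0.946 = 239.338, so |A_typical| ~ 2^239.338 = 1.117e+72

1.117e+72


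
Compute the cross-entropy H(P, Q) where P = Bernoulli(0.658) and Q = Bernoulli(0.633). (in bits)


H(P,Q) = -p*log2(q) - (1-p)*log2(1-q). -0.658*log2(0.633) = 0.434097; -0.342*log2(0.367) = 0.494583. H(P,Q) = 0.434097 + 0.494583 = 0.9287

0.9287 bits


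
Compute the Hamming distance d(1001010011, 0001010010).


Count differing positions: ^ . . . . . . . . ^ = 2 differences

2


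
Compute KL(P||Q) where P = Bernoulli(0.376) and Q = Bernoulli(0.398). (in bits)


KL = p*log2(p/q) + (1-p)*log2((1-p)/(1-q)) = 0.376*log2(0.376/0.398) + 0.624*log2(0.624/0.602) = 0.0015

0.0015 bits


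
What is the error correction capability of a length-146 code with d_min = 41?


Correction capability = floor((d-1)/2) = floor((41-1)/2) = 20

20 errors


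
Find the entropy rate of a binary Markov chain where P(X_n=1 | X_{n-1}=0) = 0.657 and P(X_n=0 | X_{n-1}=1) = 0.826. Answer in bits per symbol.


Stationary distribution: pi_0 = p10/(p01+p10) = 0.557, pi_1 = 0.443. Entropy rate H' = pi_0*H(p01) + pi_1*H(p10) = 0.557*0.9277 + 0.443*0.6668 = 0.8121

0.8121 bits/symbol


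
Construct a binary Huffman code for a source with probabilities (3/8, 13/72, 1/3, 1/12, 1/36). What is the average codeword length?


Huffman construction (repeatedly merge the two least-probable nodes; each merge adds 1 bit to every symbol beneath it): 1/36 + 1/12 = 1/9; 1/9 + 13/72 = 7/24; 7/24 + 1/3 = 5/8; 3/8 + 5/8 = 1. Resulting codeword lengths (in the order the probabilities were given): (1, 3, 2, 4, 4). L_avg = sum(p_i * l_i) = 3/8*1 + 13/72*3 + 1/3*2 + 1/12*4 + 1/36*4 = 73/36 = 2.0278

2.0278 bits


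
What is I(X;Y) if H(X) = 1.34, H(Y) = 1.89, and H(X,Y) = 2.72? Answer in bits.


I(X;Y) = H(X) + H(Y) - H(X,Y) = 1.34 + 1.89 - 2.72 = 0.51

0.51 bits


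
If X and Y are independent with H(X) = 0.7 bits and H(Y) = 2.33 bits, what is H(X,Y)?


For independent variables, H(X,Y) = H(X) + H(Y) = 0.7 + 2.33 = 3.03

3.03 bits


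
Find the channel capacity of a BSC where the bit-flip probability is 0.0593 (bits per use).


H(p) = -p*log2(p) - (1-p)*log2(1-p) = -0.0593*log2(0.0593) - 0.9407*log2(0.9407) = 0.241696 + 0.082964 = 0.3247. C = 1 - H(p) = 1 - 0.3247 = 0.6753

0.6753 bits


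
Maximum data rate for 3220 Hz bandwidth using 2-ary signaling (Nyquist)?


Rate = 2 * B * log2(M) = 2 * 3220 * 1.0 = 6440.0

6440.0 bps


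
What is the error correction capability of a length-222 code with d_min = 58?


Correction capability = floor((d-1)/2) = floor((58-1)/2) = 28

28 errors


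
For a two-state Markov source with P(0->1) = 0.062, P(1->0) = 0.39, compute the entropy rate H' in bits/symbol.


Stationary distribution: pi_0 = p10/(p01+p10) = 0.8628, pi_1 = 0.1372. Entropy rate H' = pi_0*H(p01) + pi_1*H(p10) = 0.8628*0.3353 + 0.1372*0.9648 = 0.4217

0.4217 bits/symbol


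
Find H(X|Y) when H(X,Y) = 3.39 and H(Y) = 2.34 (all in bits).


H(X|Y) = H(X,Y) - H(Y) = 3.39 - 2.34 = 1.05

1.05 bits


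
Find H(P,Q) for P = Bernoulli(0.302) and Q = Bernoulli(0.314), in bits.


H(P,Q) = -p*log2(q) - (1-p)*log2(1-q). -0.302*log2(0.314) = 0.504691; -0.698*log2(0.686) = 0.379516. H(P,Q) = 0.504691 + 0.379516 = 0.8842

0.8842 bits


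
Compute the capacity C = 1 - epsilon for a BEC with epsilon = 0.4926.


C = 1 - epsilon = 1 - 0.4926 = 0.5074

0.5074 bits


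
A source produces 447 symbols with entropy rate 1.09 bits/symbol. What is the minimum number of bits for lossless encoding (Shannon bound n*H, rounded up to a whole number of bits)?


Minimum bits >= n * H = 447 * 1.09 = 487.23, rounded up to a whole number of bits = 488

488 bits


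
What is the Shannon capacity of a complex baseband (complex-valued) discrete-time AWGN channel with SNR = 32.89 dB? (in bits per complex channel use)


SNR_linear = 10^(32.89/10) = 1945.3601; C = log2(1 + SNR_linear) = log2(1 + 1945.3601) = 10.9266

10.9266 bits/channel use


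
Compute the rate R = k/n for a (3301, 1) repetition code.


Rate = k/n = 1/3301

1/3301


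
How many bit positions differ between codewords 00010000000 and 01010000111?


Count differing positions: . ^ . . . . . . ^ ^ ^ = 4 differences

4


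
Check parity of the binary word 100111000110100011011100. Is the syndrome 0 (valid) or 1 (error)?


Syndrome = XOR of all bits = 1 XOR 0 XOR 0 XOR 1 XOR 1 XOR 1 XOR 0 XOR 0 XOR 0 XOR 1 XOR 1 XOR 0 XOR 1 XOR 0 XOR 0 XOR 0 XOR 1 XOR 1 XOR 0 XOR 1 XOR 1 XOR 1 XOR 0 XOR 0 = 0

0


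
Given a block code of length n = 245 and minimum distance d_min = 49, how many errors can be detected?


Detection capability = d_min - 1 = 49 - 1 = 48

48 errors


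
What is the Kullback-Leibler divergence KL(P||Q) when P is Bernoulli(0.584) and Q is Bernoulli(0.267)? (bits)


KL = p*log2(p/q) + (1-p)*log2((1-p)/(1-q)) = 0.584*log2(0.584/0.267) + 0.416*log2(0.416/0.733) = 0.3194

0.3194 bits


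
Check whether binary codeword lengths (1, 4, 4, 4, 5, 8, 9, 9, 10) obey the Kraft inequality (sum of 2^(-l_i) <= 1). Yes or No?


Kraft sum = sum(2^(-l_i)) = 0.7275, need <= 1. Result: satisfied (a binary prefix-free code with these lengths exists)

Yes


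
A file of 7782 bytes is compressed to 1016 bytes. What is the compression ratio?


Ratio = original / compressed = 7782 / 1016 = 7.6594

7.6594


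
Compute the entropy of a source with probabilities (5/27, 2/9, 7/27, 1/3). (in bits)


H = -sum(p_i * log2(p_i)). Terms: -(5/27)*log2(5/27) = 0.450548; -(2/9)*log2(2/9) = 0.482206; -(7/27)*log2(7/27) = 0.504916; -(1/3)*log2(1/3) = 0.528321. H = 0.450548 + 0.482206 + 0.504916 + 0.528321 = 1.966

1.966 bits


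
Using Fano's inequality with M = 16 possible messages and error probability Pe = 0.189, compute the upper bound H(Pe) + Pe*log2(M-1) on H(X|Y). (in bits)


H(Pe) = -Pe*log2(Pe) - (1-Pe)*log2(1-Pe) = -0.189*log2(0.189) - 0.811*log2(0.811) = 0.454269 + 0.245105 = 0.6994. Pe*log2(M-1) = 0.189*log2(15) = 0.738402. Bound = H(Pe) + Pe*log2(M-1) = 0.454269 + 0.245105 + 0.738402 = 1.4378

1.4378 bits


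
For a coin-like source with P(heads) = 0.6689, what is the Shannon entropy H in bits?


H = -p*log2(p) - (1-p)*log2(1-p). -0.6689*log2(0.6689) = 0.388054; -0.3311*log2(0.3311) = 0.527992. H = 0.388054 + 0.527992 = 0.916

0.916 bits


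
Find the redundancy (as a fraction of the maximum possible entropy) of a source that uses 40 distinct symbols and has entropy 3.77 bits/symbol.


H_max = log2(K) = log2(40) = 5.3219 bits/symbol. Redundancy = 1 - H/H_max = 1 - 3.77/5.3219 = 1 - 0.7084 = 0.2916

0.2916


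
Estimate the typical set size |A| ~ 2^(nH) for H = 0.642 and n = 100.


log2|A_typical| = nH = 100 * 0.642 = 64.2, so |A_typical| ~ 2^64.2 = 2.119e+19

2.119e+19


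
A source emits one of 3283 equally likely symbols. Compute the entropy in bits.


H = log2(n) = log2(3283) = 11.6808

11.6808 bits


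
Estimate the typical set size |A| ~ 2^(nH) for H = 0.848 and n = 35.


log2|A_typical| = nH = 35 * 0.848 = 29.68, so |A_typical| ~ 2^29.68 = 8.601e+08

8.601e+08


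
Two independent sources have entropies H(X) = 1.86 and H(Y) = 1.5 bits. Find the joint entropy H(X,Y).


For independent variables, H(X,Y) = H(X) + H(Y) = 1.86 + 1.5 = 3.36

3.36 bits


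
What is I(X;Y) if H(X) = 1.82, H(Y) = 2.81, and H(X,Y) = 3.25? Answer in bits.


I(X;Y) = H(X) + H(Y) - H(X,Y) = 1.82 + 2.81 - 3.25 = 1.38

1.38 bits


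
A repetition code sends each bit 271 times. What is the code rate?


Rate = k/n = 1/271

1/271


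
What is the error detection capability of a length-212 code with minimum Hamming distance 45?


Detection capability = d_min - 1 = 45 - 1 = 44

44 errors


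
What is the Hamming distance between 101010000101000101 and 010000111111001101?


Count differing positions: ^ ^ ^ . ^ . ^ ^ ^ . ^ . . . ^ . . . = 9 differences

9


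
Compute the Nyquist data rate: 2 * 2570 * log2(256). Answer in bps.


Rate = 2 * B * log2(M) = 2 * 2570 * 8.0 = 41120.0

41120.0 bps


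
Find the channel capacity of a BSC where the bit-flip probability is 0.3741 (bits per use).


H(p) = -p*log2(p) - (1-p)*log2(1-p) = -0.3741*log2(0.3741) - 0.6259*log2(0.6259) = 0.530662 + 0.423106 = 0.9538. C = 1 - H(p) = 1 - 0.9538 = 0.0462

0.0462 bits


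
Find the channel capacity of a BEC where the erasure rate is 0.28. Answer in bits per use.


C = 1 - epsilon = 1 - 0.28 = 0.72

0.72 bits


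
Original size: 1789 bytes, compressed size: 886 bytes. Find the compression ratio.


Ratio = original / compressed = 1789 / 886 = 2.0192

2.0192


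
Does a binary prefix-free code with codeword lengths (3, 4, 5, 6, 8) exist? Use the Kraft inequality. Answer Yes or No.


Kraft sum = sum(2^(-l_i)) = 0.2383, need <= 1. Result: satisfied (a binary prefix-free code with these lengths exists)

Yes


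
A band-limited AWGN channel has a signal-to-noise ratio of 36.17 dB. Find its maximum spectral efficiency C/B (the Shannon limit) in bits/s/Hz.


SNR_linear = 10^(36.17/10) = 4139.9967; C/B = log2(1 + SNR_linear) = log2(1 + 4139.9967) = 12.0158

12.0158 bits/s/Hz


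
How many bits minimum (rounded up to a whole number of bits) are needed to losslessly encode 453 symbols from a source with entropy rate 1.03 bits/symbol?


Minimum bits >= n * H = 453 * 1.03 = 466.59, rounded up to a whole number of bits = 467

467 bits


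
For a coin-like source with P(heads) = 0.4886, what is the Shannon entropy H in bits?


H = -p*log2(p) - (1-p)*log2(1-p). -0.4886*log2(0.4886) = 0.504858; -0.5114*log2(0.5114) = 0.494767. H = 0.504858 + 0.494767 = 0.9996

0.9996 bits


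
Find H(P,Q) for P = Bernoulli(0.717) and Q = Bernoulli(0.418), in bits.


H(P,Q) = -p*log2(q) - (1-p)*log2(1-q). -0.717*log2(0.418) = 0.902291; -0.283*log2(0.582) = 0.220997. H(P,Q) = 0.902291 + 0.220997 = 1.1233

1.1233 bits


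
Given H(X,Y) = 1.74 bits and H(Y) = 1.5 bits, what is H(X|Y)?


H(X|Y) = H(X,Y) - H(Y) = 1.74 - 1.5 = 0.24

0.24 bits


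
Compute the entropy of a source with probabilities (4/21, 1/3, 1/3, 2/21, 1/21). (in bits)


H = -sum(p_i * log2(p_i)). Terms: -(4/21)*log2(4/21) = 0.455680; -(1/3)*log2(1/3) = 0.528321; -(1/3)*log2(1/3) = 0.528321; -(2/21)*log2(2/21) = 0.323078; -(1/21)*log2(1/21) = 0.209158. H = 0.455680 + 0.528321 + 0.528321 + 0.323078 + 0.209158 = 2.0446

2.0446 bits


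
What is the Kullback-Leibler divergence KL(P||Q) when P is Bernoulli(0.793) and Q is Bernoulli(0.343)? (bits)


KL = p*log2(p/q) + (1-p)*log2((1-p)/(1-q)) = 0.793*log2(0.793/0.343) + 0.207*log2(0.207/0.657) = 0.6139

0.6139 bits


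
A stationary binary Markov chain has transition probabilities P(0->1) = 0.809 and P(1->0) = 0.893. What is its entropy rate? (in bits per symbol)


Stationary distribution: pi_0 = p10/(p01+p10) = 0.5247, pi_1 = 0.4753. Entropy rate H' = pi_0*H(p01) + pi_1*H(p10) = 0.5247*0.7036 + 0.4753*0.4908 = 0.6024

0.6024 bits/symbol


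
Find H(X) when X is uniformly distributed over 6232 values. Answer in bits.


H = log2(n) = log2(6232) = 12.6055

12.6055 bits


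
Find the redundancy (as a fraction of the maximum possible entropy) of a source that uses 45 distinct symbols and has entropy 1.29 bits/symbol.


H_max = log2(K) = log2(45) = 5.4919 bits/symbol. Redundancy = 1 - H/H_max = 1 - 1.29/5.4919 = 1 - 0.2349 = 0.7651

0.7651


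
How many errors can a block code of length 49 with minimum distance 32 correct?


Correction capability = floor((d-1)/2) = floor((32-1)/2) = 15

15 errors


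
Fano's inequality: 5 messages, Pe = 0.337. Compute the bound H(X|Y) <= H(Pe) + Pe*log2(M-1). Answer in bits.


H(Pe) = -Pe*log2(Pe) - (1-Pe)*log2(1-Pe) = -0.337*log2(0.337) - 0.663*log2(0.663) = 0.528813 + 0.393105 = 0.9219. Pe*log2(M-1) = 0.337*log2(4) = 0.674000. Bound = H(Pe) + Pe*log2(M-1) = 0.528813 + 0.393105 + 0.674000 = 1.5959

1.5959 bits
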